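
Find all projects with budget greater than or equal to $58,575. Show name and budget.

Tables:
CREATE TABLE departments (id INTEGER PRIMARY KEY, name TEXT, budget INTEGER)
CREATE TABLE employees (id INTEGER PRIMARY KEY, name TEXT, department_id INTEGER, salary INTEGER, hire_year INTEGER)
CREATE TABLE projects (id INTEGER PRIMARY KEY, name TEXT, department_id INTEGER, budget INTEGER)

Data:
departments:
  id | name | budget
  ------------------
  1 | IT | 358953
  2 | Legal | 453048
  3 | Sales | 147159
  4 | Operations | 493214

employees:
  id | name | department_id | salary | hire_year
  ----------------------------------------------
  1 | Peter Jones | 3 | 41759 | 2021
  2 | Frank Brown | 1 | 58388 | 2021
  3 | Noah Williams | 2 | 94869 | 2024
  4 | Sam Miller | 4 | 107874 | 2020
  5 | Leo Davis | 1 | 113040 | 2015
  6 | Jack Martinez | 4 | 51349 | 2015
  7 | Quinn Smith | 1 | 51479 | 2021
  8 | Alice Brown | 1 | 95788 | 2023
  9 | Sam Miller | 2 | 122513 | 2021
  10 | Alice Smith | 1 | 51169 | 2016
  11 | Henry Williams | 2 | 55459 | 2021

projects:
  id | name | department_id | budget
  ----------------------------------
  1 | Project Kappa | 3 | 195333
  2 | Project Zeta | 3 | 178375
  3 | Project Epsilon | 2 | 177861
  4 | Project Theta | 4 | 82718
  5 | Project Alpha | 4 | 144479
SELECT name, budget FROM projects WHERE budget >= 58575

Execution result:
name | budget
Project Kappa | 195333
Project Zeta | 178375
Project Epsilon | 177861
Project Theta | 82718
Project Alpha | 144479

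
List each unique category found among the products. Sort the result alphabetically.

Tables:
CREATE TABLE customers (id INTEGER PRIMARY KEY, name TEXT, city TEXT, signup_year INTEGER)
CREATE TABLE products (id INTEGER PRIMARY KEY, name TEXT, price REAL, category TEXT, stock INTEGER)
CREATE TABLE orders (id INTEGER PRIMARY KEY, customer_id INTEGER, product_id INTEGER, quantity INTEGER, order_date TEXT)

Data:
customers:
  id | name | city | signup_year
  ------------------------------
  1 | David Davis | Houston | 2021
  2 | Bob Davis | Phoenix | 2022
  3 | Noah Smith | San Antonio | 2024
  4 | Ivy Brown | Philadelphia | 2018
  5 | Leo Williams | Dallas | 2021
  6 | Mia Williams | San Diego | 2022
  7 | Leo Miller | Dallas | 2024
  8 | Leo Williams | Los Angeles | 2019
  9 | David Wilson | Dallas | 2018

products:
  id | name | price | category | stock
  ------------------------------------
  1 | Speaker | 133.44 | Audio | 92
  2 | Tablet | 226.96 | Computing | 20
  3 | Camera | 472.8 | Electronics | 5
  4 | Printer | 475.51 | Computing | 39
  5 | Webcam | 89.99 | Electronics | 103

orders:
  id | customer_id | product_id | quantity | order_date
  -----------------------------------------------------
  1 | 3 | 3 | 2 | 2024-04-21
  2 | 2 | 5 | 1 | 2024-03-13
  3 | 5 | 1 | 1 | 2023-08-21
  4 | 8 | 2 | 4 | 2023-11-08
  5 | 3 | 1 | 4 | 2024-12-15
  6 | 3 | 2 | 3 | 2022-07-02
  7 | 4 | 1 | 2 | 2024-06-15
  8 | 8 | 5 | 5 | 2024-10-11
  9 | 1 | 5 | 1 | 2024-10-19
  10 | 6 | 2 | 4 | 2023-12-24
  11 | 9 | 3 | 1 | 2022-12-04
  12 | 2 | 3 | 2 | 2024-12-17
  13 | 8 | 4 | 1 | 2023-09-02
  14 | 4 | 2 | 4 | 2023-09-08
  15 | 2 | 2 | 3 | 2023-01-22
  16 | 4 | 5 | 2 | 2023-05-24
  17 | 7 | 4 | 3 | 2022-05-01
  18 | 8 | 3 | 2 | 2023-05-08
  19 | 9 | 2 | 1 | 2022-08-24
SELECT DISTINCT category FROM products ORDER BY category

Execution result:
category
Audio
Computing
Electronics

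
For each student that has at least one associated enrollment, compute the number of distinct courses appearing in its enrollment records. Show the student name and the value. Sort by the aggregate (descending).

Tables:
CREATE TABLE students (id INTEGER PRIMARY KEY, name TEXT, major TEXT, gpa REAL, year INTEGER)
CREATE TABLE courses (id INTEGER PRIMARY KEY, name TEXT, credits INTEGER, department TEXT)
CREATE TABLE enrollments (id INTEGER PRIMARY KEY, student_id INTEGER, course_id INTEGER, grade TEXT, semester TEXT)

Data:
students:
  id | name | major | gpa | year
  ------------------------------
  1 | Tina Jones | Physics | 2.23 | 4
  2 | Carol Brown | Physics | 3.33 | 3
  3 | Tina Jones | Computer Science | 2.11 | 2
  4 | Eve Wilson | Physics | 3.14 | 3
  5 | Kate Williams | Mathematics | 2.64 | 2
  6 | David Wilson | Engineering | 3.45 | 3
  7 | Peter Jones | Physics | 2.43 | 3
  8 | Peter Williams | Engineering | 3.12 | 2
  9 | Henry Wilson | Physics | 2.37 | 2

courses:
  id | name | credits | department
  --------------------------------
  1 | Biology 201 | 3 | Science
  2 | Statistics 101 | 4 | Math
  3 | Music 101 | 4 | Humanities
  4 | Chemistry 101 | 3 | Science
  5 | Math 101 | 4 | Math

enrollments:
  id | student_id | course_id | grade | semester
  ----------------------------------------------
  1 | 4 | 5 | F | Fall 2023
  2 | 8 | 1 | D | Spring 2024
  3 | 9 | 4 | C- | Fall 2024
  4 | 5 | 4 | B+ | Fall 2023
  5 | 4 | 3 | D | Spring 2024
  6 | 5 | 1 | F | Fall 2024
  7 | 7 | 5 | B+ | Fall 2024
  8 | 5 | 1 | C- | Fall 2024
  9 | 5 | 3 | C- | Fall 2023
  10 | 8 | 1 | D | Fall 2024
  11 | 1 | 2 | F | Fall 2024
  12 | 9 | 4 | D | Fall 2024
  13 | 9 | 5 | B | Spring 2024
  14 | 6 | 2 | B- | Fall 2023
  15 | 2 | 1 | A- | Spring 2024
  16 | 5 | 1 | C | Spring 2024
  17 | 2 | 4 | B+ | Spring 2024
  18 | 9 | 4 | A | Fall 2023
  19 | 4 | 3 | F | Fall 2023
SELECT p.name, COUNT(DISTINCT c.course_id) AS distinct_course_count FROM enrollments c JOIN students p ON c.student_id = p.id GROUP BY p.id, p.name ORDER BY distinct_course_count DESC

Execution result:
name | distinct_course_count
Kate Williams | 3
Carol Brown | 2
Eve Wilson | 2
Henry Wilson | 2
Tina Jones | 1
David Wilson | 1
Peter Jones | 1
Peter Williams | 1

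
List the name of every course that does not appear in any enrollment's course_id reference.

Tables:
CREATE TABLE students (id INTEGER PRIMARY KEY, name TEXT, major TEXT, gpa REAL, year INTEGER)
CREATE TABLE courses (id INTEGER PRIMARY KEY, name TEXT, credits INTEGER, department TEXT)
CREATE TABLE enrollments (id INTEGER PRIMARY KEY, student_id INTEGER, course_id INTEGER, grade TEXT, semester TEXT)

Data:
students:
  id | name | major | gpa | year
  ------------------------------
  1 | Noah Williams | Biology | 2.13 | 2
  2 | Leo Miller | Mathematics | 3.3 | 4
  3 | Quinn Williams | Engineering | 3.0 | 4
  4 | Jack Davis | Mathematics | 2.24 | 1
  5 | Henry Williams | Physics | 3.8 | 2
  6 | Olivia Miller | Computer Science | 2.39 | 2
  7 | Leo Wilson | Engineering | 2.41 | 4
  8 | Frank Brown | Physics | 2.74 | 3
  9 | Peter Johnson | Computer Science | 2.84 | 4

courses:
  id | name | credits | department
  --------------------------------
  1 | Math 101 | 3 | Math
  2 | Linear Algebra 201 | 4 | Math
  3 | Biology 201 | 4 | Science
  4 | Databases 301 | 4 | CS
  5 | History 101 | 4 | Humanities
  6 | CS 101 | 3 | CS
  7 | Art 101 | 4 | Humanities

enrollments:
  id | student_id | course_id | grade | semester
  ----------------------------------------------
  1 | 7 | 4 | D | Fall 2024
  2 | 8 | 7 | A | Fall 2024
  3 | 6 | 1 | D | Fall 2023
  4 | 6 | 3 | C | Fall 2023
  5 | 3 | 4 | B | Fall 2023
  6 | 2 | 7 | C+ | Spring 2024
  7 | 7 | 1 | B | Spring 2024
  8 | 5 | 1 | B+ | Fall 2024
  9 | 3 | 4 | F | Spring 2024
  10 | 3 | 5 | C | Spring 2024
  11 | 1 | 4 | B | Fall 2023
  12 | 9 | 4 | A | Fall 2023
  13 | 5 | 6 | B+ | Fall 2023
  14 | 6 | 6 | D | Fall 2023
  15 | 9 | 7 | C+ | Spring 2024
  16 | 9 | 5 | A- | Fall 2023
SELECT p.name FROM courses p LEFT JOIN enrollments c ON c.course_id = p.id WHERE c.id IS NULL

Execution result:
Linear Algebra 201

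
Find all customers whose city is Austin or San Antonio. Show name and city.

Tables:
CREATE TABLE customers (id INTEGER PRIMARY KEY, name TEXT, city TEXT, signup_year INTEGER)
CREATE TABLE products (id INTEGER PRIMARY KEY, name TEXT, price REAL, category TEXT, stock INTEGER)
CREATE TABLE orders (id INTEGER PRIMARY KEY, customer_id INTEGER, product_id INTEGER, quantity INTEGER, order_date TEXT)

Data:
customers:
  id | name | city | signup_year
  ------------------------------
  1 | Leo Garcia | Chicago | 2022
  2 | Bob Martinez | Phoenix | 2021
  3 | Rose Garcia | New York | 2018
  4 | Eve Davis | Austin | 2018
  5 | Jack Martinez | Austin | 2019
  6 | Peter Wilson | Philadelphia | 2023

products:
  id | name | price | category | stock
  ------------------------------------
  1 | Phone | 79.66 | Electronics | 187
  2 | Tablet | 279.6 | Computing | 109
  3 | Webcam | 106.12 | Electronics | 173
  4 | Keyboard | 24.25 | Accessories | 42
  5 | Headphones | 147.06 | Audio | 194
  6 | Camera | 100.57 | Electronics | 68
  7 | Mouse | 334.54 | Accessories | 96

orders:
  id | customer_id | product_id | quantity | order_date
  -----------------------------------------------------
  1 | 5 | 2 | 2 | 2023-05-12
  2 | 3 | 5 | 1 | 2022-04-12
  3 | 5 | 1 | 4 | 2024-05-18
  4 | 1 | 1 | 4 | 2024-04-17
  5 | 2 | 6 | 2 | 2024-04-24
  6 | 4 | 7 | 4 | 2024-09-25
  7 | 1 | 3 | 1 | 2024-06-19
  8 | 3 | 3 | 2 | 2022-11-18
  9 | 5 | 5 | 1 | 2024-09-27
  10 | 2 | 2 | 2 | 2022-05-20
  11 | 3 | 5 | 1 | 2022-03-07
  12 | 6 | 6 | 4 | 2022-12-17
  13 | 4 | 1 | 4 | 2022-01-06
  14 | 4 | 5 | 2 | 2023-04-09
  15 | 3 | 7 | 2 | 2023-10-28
SELECT name, city FROM customers WHERE city IN ('Austin', 'San Antonio')

Execution result:
name | city
Eve Davis | Austin
Jack Martinez | Austin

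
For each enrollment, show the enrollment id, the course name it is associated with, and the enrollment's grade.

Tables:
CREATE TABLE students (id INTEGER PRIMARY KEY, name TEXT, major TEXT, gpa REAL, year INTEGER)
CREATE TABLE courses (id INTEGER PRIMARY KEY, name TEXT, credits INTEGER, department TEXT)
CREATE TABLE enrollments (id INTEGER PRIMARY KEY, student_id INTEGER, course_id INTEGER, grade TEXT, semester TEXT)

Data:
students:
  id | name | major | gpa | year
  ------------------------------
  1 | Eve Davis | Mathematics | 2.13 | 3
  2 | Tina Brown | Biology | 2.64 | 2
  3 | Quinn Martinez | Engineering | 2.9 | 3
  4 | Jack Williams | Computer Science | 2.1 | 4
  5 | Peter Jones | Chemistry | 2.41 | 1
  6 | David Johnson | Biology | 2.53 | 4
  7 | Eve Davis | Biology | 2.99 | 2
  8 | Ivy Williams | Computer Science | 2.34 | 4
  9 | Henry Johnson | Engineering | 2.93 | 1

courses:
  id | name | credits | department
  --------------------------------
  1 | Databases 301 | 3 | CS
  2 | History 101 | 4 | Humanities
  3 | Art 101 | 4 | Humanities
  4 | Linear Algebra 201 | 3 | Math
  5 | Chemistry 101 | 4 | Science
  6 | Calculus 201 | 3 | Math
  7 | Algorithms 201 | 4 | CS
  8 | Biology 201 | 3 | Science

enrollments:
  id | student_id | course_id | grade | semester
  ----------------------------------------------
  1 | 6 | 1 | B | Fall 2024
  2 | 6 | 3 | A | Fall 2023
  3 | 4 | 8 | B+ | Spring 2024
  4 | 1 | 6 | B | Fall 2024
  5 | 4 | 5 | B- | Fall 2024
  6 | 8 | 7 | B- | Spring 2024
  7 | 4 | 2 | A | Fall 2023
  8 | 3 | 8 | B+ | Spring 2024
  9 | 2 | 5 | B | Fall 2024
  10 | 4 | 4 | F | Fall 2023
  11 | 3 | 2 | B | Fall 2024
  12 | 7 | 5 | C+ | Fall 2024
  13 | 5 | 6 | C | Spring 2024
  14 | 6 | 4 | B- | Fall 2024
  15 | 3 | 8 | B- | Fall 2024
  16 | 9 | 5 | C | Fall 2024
SELECT c.id, p.name AS course, c.grade FROM enrollments c JOIN courses p ON c.course_id = p.id

Execution result:
id | course | grade
1 | Databases 301 | B
2 | Art 101 | A
3 | Biology 201 | B+
4 | Calculus 201 | B
5 | Chemistry 101 | B-
6 | Algorithms 201 | B-
7 | History 101 | A
8 | Biology 201 | B+
9 | Chemistry 101 | B
10 | Linear Algebra 201 | F
11 | History 101 | B
12 | Chemistry 101 | C+
13 | Calculus 201 | C
14 | Linear Algebra 201 | B-
15 | Biology 201 | B-
16 | Chemistry 101 | C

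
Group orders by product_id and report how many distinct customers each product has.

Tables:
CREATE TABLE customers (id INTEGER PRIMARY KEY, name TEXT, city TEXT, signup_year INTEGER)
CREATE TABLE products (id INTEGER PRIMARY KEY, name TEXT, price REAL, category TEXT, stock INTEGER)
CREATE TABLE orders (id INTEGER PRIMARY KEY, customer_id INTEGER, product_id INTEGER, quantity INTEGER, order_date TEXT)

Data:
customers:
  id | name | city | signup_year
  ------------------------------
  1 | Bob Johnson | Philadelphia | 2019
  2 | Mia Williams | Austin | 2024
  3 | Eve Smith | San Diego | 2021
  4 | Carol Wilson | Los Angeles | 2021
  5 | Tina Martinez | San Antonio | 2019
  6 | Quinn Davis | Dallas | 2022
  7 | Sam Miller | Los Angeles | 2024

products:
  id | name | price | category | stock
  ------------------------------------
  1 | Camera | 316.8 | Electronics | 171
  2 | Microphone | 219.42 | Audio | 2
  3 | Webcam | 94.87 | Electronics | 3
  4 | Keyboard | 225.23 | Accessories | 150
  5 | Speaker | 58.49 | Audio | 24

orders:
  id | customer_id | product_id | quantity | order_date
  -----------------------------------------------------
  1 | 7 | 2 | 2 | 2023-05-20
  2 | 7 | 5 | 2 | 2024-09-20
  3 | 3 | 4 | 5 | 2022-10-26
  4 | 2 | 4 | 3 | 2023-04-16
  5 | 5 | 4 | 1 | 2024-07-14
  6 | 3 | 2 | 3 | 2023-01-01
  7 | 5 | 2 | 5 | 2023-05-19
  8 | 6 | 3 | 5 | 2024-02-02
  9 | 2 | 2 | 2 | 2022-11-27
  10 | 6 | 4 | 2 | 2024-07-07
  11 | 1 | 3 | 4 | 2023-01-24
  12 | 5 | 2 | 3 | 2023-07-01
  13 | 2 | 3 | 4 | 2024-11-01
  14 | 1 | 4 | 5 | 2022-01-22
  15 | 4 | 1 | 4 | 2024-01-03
SELECT product_id, COUNT(DISTINCT customer_id) AS distinct_customer_count FROM orders GROUP BY product_id

Execution result:
product_id | distinct_customer_count
1 | 1
2 | 4
3 | 3
4 | 5
5 | 1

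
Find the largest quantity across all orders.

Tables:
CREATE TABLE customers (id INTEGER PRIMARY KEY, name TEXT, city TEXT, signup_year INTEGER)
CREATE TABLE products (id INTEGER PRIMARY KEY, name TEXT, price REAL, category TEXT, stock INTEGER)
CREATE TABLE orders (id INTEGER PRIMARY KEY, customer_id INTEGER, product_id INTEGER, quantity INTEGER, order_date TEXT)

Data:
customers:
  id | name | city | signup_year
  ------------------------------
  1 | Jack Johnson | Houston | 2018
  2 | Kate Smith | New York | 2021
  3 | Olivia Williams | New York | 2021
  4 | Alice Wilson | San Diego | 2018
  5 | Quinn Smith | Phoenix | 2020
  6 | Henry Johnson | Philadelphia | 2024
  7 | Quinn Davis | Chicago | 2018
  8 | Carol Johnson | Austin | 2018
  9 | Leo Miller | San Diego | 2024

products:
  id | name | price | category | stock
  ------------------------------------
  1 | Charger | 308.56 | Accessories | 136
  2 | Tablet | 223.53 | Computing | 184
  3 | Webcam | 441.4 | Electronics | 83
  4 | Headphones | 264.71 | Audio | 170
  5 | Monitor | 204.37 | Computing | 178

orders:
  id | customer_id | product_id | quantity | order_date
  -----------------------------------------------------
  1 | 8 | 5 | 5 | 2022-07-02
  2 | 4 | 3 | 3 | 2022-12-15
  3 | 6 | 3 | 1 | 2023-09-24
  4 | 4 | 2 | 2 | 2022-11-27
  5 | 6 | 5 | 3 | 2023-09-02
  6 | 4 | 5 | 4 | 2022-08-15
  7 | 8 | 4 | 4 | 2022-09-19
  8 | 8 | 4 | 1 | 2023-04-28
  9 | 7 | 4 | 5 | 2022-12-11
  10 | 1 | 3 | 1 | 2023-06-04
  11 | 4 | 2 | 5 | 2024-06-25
SELECT MAX(quantity) FROM orders

Execution result:
5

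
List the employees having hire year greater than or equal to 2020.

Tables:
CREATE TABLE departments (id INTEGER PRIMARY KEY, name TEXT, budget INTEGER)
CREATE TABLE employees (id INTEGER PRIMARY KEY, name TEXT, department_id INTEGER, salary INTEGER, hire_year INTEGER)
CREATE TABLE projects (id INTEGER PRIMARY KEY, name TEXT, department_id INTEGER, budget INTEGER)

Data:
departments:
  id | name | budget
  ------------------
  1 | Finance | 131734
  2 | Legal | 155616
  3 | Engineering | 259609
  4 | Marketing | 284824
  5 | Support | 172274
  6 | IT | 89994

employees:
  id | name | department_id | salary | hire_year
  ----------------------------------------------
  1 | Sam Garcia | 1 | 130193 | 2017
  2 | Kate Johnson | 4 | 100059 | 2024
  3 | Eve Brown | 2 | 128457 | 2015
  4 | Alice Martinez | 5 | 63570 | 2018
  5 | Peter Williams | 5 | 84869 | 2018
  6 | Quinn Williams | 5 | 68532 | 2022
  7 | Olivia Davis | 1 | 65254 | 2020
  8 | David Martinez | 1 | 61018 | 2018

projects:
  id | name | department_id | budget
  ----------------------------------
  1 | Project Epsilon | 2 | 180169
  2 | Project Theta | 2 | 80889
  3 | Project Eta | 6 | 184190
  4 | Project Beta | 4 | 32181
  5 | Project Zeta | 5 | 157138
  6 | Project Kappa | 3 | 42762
SELECT name, hire_year FROM employees WHERE hire_year >= 2020

Execution result:
name | hire_year
Kate Johnson | 2024
Quinn Williams | 2022
Olivia Davis | 2020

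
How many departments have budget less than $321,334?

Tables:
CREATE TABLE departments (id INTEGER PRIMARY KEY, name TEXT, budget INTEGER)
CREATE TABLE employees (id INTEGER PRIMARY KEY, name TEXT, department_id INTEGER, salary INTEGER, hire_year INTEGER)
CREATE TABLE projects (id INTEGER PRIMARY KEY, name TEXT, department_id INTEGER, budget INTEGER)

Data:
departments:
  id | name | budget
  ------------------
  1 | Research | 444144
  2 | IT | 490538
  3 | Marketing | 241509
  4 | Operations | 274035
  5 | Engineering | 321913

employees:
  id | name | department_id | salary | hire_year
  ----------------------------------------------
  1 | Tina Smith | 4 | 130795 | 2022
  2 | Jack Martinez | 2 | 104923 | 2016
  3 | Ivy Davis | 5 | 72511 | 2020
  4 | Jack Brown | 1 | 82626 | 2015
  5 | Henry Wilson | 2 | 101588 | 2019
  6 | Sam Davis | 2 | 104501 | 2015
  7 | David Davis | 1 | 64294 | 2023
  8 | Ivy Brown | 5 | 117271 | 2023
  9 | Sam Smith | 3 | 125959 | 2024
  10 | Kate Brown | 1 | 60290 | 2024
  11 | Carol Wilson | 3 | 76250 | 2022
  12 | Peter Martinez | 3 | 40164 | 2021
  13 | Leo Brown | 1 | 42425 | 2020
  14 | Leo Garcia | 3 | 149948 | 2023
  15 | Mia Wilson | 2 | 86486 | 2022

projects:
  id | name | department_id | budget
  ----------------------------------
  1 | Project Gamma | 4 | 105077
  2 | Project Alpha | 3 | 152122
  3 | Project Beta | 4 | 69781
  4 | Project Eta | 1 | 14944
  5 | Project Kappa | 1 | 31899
SELECT COUNT(*) FROM departments WHERE budget < 321334

Execution result:
2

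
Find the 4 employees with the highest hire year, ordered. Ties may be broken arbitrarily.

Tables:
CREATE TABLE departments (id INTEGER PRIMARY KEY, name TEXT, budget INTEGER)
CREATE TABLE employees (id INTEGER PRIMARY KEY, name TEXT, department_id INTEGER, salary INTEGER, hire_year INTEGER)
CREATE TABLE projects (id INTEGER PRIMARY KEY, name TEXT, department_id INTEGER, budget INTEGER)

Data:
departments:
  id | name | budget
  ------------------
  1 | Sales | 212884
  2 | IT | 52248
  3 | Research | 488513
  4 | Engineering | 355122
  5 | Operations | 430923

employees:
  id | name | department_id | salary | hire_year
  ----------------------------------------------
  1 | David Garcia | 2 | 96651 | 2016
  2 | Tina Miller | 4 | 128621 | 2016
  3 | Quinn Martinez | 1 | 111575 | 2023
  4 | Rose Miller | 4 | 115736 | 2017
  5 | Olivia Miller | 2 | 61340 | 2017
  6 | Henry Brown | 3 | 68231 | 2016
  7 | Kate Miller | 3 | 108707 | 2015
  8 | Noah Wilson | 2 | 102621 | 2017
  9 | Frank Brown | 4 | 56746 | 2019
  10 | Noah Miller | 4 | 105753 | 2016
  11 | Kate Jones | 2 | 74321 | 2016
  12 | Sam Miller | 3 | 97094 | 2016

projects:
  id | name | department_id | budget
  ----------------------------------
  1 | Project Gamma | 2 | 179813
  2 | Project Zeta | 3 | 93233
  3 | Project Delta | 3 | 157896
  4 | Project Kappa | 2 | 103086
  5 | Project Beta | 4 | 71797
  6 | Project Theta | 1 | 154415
SELECT name, hire_year FROM employees ORDER BY hire_year DESC LIMIT 4

Execution result:
name | hire_year
Quinn Martinez | 2023
Frank Brown | 2019
Rose Miller | 2017
Olivia Miller | 2017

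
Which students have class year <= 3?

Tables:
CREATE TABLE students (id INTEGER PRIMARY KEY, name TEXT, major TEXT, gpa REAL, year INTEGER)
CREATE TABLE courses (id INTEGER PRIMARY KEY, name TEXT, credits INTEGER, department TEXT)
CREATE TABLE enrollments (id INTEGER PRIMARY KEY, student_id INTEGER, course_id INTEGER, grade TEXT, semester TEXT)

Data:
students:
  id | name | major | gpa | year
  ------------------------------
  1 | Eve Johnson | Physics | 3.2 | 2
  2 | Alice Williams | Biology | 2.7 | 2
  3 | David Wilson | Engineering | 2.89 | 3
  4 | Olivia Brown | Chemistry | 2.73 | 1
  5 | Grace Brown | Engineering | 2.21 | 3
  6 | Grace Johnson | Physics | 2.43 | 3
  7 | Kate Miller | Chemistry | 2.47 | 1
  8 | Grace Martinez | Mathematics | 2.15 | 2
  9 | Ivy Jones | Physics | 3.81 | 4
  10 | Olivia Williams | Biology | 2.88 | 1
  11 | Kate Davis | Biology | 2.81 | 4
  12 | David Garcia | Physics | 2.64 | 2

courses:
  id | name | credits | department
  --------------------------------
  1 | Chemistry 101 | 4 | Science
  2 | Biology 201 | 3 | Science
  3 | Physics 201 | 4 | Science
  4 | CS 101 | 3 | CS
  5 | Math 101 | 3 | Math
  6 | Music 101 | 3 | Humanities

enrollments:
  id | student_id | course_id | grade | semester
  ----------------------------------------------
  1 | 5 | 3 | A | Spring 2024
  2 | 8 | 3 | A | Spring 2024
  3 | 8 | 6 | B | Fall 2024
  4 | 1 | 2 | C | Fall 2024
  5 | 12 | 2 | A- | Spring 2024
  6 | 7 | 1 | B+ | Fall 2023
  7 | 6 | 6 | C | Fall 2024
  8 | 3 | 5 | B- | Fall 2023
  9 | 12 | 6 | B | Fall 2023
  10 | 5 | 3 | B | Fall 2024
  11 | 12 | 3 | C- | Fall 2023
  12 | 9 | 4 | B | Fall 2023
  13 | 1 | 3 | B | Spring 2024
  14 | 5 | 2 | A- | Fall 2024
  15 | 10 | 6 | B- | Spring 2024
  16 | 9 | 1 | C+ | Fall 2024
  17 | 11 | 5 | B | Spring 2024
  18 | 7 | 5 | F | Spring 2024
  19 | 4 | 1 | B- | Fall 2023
SELECT name, year FROM students WHERE year <= 3

Execution result:
name | year
Eve Johnson | 2
Alice Williams | 2
David Wilson | 3
Olivia Brown | 1
Grace Brown | 3
Grace Johnson | 3
Kate Miller | 1
Grace Martinez | 2
Olivia Williams | 1
David Garcia | 2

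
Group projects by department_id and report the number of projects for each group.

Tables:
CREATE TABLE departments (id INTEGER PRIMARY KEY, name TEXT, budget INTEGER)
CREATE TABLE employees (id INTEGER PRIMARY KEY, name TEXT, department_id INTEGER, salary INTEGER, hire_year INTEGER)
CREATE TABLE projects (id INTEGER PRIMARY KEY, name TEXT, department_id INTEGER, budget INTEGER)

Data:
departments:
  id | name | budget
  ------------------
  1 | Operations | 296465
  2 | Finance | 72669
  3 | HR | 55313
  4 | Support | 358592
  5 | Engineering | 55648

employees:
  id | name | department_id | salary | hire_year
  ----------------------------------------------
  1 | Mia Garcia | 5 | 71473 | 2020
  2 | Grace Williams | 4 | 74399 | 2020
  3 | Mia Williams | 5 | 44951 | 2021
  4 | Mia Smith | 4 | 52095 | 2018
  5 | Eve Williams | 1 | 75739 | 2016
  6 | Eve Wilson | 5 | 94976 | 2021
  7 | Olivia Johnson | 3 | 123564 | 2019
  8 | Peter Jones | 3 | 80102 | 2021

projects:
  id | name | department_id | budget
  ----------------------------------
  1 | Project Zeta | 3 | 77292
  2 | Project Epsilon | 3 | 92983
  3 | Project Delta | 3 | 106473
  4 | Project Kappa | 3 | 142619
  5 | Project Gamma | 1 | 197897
SELECT department_id, COUNT(*) AS n FROM projects GROUP BY department_id

Execution result:
department_id | n
1 | 1
3 | 4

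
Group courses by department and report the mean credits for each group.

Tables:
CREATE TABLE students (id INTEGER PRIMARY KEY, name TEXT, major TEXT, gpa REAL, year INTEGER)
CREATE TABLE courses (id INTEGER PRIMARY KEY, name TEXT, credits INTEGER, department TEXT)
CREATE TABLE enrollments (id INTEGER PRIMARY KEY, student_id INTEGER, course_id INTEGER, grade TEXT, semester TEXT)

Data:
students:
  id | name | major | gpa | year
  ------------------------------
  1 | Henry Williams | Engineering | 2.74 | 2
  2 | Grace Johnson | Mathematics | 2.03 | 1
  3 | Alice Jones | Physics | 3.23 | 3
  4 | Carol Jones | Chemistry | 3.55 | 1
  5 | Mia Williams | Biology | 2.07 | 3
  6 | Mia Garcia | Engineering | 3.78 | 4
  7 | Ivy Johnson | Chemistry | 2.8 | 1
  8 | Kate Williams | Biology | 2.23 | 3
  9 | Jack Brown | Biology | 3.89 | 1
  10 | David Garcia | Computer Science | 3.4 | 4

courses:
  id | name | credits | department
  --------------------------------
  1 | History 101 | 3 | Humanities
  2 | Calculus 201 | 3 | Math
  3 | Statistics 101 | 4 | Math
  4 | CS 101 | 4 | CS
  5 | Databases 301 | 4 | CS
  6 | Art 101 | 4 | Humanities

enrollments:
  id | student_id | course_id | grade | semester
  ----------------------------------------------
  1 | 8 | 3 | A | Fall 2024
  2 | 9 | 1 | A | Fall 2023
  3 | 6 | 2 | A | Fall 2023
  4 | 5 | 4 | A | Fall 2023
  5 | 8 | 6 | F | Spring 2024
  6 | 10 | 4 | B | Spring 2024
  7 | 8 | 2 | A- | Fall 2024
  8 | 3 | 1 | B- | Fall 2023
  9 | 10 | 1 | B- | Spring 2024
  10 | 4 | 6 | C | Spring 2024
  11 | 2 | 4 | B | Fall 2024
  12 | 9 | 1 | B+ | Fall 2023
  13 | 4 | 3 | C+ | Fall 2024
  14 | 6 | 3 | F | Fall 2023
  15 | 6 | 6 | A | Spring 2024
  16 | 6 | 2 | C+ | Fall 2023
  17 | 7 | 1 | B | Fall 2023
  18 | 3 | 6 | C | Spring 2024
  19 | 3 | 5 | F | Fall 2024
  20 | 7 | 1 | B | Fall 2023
SELECT department, AVG(credits) AS avg_credits FROM courses GROUP BY department

Execution result:
department | avg_credits
CS | 4.00
Humanities | 3.50
Math | 3.50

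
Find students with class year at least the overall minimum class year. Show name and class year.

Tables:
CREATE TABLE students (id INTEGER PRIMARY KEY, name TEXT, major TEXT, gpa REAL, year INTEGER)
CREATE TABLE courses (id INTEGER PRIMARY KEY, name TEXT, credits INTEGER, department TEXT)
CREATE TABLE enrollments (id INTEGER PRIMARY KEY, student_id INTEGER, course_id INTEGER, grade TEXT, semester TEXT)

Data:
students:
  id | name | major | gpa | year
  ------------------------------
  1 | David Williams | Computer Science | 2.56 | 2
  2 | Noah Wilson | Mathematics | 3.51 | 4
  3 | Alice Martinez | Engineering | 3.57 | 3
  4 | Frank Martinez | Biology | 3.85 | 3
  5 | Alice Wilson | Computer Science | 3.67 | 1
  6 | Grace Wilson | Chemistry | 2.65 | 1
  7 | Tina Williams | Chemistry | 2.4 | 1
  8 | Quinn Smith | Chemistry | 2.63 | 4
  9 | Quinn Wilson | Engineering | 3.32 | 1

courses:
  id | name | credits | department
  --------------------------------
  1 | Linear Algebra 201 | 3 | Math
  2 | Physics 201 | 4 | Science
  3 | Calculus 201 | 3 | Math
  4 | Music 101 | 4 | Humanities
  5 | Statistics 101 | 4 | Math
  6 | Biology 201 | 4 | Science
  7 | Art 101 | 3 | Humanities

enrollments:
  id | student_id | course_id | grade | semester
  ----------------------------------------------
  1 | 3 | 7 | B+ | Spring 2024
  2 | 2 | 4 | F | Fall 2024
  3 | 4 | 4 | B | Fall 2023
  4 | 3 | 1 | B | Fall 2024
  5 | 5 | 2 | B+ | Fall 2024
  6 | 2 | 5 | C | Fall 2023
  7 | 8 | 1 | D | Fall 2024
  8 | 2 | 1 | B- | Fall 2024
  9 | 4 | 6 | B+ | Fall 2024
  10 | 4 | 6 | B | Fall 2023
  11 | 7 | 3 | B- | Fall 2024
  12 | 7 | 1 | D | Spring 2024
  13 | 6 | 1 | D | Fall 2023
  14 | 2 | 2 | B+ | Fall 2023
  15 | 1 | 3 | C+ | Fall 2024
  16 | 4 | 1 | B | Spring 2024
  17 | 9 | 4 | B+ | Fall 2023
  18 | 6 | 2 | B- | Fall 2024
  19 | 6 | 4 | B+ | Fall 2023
SELECT name, year FROM students WHERE year >= (SELECT MIN(year) FROM students)

Execution result:
name | year
David Williams | 2
Noah Wilson | 4
Alice Martinez | 3
Frank Martinez | 3
Alice Wilson | 1
Grace Wilson | 1
Tina Williams | 1
Quinn Smith | 4
Quinn Wilson | 1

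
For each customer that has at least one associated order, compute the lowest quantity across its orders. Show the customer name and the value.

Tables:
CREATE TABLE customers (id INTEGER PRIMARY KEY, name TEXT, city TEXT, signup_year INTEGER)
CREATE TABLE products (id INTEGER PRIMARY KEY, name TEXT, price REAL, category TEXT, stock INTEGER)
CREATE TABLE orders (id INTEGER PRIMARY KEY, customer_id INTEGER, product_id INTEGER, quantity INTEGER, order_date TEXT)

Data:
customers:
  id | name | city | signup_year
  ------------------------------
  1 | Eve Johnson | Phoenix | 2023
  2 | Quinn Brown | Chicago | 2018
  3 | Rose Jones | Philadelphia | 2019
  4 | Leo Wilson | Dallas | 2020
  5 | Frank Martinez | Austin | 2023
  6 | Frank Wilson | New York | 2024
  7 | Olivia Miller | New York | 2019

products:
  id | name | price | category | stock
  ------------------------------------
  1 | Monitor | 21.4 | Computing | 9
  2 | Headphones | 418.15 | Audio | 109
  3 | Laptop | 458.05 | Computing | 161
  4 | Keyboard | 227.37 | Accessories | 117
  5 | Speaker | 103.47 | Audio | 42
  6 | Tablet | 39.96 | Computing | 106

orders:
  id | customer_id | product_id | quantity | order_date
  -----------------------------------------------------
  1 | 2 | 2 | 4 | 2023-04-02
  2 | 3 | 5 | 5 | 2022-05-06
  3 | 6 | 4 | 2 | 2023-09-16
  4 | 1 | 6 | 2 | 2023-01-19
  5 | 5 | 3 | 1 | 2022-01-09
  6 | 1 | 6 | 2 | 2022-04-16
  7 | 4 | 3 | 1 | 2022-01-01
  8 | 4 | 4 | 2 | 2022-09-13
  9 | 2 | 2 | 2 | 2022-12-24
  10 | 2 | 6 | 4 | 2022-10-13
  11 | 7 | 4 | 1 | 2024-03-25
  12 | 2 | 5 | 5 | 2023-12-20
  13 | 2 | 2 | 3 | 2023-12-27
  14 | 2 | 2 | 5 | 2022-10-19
SELECT p.name, MIN(c.quantity) AS min_quantity FROM orders c JOIN customers p ON c.customer_id = p.id GROUP BY p.id, p.name

Execution result:
name | min_quantity
Eve Johnson | 2
Quinn Brown | 2
Rose Jones | 5
Leo Wilson | 1
Frank Martinez | 1
Frank Wilson | 2
Olivia Miller | 1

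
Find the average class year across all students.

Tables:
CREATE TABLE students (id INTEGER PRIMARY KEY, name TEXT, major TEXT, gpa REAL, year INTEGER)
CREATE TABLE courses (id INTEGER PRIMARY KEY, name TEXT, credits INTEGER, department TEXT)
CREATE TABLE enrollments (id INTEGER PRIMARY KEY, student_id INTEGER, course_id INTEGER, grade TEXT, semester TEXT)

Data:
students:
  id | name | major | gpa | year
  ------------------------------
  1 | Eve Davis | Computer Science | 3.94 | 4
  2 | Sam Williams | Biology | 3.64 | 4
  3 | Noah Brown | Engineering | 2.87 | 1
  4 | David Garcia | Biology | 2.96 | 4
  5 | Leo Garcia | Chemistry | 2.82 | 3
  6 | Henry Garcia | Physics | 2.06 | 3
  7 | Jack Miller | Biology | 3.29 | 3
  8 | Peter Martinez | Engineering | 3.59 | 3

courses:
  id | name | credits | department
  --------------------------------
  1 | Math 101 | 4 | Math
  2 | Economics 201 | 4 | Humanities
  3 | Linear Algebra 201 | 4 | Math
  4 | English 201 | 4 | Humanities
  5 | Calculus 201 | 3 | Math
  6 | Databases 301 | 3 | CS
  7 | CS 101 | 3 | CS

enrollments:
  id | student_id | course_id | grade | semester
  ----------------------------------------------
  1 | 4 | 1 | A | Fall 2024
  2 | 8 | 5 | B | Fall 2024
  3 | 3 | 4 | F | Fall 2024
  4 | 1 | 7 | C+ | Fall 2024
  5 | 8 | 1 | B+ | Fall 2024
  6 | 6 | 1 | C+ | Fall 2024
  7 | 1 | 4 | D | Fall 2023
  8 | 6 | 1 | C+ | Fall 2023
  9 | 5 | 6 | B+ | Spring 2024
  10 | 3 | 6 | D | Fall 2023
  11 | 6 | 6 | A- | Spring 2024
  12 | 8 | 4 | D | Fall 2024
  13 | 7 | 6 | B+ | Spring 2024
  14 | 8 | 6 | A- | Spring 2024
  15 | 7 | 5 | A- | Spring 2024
SELECT AVG(year) FROM students

Execution result:
3.13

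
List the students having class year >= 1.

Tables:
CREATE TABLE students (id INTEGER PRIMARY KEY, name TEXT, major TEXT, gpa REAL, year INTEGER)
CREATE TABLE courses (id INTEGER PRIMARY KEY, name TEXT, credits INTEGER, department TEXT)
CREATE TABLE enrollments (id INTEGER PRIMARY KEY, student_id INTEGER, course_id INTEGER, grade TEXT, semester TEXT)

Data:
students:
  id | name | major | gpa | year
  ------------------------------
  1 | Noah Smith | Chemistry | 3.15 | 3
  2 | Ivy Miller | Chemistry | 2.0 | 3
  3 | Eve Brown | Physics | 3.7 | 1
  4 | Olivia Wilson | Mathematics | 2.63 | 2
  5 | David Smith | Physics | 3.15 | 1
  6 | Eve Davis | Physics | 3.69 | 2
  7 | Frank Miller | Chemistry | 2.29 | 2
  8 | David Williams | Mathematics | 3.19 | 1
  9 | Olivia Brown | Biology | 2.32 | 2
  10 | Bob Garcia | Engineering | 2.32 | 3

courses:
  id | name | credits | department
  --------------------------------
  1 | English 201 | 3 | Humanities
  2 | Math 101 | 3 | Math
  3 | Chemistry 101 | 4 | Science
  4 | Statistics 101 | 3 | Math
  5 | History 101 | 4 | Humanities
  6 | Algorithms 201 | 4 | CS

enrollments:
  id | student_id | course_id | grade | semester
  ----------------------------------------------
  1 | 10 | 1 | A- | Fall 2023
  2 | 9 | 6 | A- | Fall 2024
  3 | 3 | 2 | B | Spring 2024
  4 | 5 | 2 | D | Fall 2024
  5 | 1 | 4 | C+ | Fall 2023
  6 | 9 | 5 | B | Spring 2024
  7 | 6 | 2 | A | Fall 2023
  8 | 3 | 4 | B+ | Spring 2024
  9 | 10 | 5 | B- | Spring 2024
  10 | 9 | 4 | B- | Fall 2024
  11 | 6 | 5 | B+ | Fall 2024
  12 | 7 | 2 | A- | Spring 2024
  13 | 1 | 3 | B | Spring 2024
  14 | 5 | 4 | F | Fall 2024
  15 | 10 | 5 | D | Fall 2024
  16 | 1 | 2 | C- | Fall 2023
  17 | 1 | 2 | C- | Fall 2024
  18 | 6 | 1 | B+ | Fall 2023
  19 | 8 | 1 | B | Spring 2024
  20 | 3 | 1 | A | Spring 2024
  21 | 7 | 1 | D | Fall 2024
SELECT name, year FROM students WHERE year >= 1

Execution result:
name | year
Noah Smith | 3
Ivy Miller | 3
Eve Brown | 1
Olivia Wilson | 2
David Smith | 1
Eve Davis | 2
Frank Miller | 2
David Williams | 1
Olivia Brown | 2
Bob Garcia | 3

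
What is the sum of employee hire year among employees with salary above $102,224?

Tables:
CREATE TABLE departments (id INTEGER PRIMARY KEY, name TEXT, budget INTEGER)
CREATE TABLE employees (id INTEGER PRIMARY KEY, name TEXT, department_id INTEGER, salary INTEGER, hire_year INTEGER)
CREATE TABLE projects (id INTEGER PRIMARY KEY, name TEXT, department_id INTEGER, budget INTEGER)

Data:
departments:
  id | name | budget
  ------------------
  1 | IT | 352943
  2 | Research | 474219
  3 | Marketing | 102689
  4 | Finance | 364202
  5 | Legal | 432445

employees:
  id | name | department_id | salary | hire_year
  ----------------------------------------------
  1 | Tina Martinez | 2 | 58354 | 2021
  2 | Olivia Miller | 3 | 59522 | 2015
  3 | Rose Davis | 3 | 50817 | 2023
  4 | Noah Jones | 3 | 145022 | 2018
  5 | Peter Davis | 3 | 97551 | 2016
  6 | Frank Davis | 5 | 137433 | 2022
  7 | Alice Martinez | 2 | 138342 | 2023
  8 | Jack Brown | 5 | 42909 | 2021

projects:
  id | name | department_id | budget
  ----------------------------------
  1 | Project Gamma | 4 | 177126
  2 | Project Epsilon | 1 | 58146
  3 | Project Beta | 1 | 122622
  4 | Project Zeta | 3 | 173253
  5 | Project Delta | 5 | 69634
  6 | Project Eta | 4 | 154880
SELECT SUM(hire_year) FROM employees WHERE salary > 102224

Execution result:
6063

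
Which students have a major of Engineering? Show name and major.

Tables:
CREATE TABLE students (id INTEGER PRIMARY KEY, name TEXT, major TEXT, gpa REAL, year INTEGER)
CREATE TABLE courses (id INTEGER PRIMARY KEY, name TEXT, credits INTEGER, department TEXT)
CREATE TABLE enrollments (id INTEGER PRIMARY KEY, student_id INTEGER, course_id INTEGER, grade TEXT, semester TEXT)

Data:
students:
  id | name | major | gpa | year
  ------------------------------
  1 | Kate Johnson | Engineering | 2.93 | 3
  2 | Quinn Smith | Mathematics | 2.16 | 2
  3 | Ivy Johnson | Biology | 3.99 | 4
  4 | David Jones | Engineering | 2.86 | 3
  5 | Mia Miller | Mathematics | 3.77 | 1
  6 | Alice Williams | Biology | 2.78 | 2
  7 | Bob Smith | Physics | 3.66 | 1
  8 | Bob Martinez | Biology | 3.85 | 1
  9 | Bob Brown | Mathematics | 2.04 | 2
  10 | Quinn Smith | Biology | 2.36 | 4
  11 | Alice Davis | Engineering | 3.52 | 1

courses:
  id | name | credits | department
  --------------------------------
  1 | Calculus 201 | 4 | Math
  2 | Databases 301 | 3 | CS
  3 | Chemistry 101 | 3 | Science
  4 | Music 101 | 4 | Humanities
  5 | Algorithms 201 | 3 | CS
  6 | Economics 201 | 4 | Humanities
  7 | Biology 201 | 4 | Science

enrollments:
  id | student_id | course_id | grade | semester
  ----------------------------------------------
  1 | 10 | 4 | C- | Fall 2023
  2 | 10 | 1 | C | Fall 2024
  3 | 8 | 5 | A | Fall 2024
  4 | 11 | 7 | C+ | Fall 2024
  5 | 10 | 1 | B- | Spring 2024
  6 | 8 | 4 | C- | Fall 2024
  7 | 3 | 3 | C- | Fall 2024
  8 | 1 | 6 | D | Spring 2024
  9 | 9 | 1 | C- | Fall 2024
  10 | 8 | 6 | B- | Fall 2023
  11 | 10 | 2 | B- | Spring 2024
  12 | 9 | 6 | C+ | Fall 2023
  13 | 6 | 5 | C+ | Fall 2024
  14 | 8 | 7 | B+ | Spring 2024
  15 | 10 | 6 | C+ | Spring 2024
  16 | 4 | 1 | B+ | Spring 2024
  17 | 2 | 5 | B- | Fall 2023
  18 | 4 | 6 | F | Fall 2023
SELECT name, major FROM students WHERE major = 'Engineering'

Execution result:
name | major
Kate Johnson | Engineering
David Jones | Engineering
Alice Davis | Engineering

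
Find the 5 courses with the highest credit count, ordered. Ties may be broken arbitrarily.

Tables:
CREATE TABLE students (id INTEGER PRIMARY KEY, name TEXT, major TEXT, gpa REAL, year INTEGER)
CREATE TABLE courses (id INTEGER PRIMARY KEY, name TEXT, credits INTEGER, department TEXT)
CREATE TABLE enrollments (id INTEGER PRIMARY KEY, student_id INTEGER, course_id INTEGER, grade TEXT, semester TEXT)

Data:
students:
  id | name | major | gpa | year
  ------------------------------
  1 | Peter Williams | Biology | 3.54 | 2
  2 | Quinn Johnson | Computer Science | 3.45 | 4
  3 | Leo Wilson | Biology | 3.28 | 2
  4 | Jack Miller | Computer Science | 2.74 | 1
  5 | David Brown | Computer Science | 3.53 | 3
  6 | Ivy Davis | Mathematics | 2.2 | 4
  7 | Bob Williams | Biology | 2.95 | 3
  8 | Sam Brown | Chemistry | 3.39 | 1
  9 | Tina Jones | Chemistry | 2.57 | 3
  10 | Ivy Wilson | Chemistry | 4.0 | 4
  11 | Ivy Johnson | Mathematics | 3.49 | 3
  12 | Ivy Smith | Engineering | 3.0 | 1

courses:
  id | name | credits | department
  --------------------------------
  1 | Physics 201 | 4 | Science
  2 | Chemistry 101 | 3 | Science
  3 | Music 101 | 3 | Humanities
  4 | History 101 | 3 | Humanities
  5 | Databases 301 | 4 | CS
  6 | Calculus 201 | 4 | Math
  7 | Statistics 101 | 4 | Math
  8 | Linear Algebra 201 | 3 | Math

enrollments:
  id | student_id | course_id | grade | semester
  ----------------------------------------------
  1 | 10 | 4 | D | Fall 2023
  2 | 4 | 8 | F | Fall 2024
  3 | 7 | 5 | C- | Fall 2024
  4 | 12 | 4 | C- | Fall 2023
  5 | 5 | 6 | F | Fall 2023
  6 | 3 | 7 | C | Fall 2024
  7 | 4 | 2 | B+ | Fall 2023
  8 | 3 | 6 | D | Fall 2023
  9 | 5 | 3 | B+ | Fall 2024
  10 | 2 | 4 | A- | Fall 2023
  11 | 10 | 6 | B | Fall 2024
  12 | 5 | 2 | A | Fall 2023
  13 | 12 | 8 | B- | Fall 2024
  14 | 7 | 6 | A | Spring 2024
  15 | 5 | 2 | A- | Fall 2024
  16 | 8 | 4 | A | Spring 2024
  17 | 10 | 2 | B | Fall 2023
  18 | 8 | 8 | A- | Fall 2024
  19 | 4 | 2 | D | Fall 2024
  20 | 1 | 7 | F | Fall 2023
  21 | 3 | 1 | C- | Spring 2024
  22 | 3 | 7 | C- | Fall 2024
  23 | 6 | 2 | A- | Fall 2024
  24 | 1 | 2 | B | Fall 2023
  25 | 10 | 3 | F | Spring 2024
SELECT name, credits FROM courses ORDER BY credits DESC LIMIT 5

Execution result:
name | credits
Physics 201 | 4
Databases 301 | 4
Calculus 201 | 4
Statistics 101 | 4
Chemistry 101 | 3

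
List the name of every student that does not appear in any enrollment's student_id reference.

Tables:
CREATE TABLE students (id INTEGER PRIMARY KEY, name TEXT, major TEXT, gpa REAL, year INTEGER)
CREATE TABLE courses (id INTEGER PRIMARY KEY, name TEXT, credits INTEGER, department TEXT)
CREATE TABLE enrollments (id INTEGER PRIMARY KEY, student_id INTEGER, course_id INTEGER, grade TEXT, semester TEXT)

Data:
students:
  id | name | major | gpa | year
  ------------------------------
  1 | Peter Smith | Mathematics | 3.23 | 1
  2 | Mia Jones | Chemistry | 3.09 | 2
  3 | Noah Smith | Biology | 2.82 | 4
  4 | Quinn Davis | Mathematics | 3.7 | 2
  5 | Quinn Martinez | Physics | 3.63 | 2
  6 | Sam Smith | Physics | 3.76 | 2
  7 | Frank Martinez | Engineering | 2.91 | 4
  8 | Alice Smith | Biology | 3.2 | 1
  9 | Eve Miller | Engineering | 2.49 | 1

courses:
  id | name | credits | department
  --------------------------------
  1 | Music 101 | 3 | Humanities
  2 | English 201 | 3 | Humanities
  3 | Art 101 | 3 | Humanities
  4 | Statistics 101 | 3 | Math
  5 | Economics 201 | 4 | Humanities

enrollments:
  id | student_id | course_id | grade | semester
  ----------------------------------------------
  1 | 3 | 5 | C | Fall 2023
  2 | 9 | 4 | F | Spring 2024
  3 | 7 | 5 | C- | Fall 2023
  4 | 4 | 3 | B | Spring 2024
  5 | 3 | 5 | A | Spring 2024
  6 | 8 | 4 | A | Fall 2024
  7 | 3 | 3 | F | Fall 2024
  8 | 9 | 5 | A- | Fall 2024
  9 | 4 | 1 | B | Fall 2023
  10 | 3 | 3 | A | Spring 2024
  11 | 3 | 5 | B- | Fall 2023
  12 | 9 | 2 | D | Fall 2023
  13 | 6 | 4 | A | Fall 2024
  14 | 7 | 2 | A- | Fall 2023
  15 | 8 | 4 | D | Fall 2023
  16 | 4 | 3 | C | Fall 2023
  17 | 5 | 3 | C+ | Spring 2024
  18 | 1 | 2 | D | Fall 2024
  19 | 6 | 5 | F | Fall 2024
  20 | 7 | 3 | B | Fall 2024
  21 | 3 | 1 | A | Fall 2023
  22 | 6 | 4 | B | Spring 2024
SELECT p.name FROM students p LEFT JOIN enrollments c ON c.student_id = p.id WHERE c.id IS NULL

Execution result:
Mia Jones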